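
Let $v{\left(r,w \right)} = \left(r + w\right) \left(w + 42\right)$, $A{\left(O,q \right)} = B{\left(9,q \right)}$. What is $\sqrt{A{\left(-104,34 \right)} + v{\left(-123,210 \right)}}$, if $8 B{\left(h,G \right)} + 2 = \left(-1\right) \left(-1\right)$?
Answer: $\frac{\sqrt{350782}}{4} \approx 148.07$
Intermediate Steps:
$B{\left(h,G \right)} = - \frac{1}{8}$ ($B{\left(h,G \right)} = - \frac{1}{4} + \frac{\left(-1\right) \left(-1\right)}{8} = - \frac{1}{4} + \frac{1}{8} \cdot 1 = - \frac{1}{4} + \frac{1}{8} = - \frac{1}{8}$)
$A{\left(O,q \right)} = - \frac{1}{8}$
$v{\left(r,w \right)} = \left(42 + w\right) \left(r + w\right)$ ($v{\left(r,w \right)} = \left(r + w\right) \left(42 + w\right) = \left(42 + w\right) \left(r + w\right)$)
$\sqrt{A{\left(-104,34 \right)} + v{\left(-123,210 \right)}} = \sqrt{- \frac{1}{8} + \left(210^{2} + 42 \left(-123\right) + 42 \cdot 210 - 25830\right)} = \sqrt{- \frac{1}{8} + \left(44100 - 5166 + 8820 - 25830\right)} = \sqrt{- \frac{1}{8} + 21924} = \sqrt{\frac{175391}{8}} = \frac{\sqrt{350782}}{4}$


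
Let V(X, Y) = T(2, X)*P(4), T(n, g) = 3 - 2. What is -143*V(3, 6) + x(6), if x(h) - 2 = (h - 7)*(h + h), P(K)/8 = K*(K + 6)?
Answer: -45770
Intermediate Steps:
T(n, g) = 1
P(K) = 8*K*(6 + K) (P(K) = 8*(K*(K + 6)) = 8*(K*(6 + K)) = 8*K*(6 + K))
x(h) = 2 + 2*h*(-7 + h) (x(h) = 2 + (h - 7)*(h + h) = 2 + (-7 + h)*(2*h) = 2 + 2*h*(-7 + h))
V(X, Y) = 320 (V(X, Y) = 1*(8*4*(6 + 4)) = 1*(8*4*10) = 1*320 = 320)
-143*V(3, 6) + x(6) = -143*320 + (2 - 14*6 + 2*6**2) = -45760 + (2 - 84 + 2*36) = -45760 + (2 - 84 + 72) = -45760 - 10 = -45770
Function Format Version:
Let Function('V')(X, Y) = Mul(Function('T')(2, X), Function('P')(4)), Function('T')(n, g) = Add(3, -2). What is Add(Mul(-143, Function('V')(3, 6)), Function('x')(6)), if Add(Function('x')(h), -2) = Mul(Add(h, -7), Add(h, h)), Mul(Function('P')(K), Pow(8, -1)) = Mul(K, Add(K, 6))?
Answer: -45770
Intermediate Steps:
Function('T')(n, g) = 1
Function('P')(K) = Mul(8, K, Add(6, K)) (Function('P')(K) = Mul(8, Mul(K, Add(K, 6))) = Mul(8, Mul(K, Add(6, K))) = Mul(8, K, Add(6, K)))
Function('x')(h) = Add(2, Mul(2, h, Add(-7, h))) (Function('x')(h) = Add(2, Mul(Add(h, -7), Add(h, h))) = Add(2, Mul(Add(-7, h), Mul(2, h))) = Add(2, Mul(2, h, Add(-7, h))))
Function('V')(X, Y) = 320 (Function('V')(X, Y) = Mul(1, Mul(8, 4, Add(6, 4))) = Mul(1, Mul(8, 4, 10)) = Mul(1, 320) = 320)
Add(Mul(-143, Function('V')(3, 6)), Function('x')(6)) = Add(Mul(-143, 320), Add(2, Mul(-14, 6), Mul(2, Pow(6, 2)))) = Add(-45760, Add(2, -84, Mul(2, 36))) = Add(-45760, Add(2, -84, 72)) = Add(-45760, -10) = -45770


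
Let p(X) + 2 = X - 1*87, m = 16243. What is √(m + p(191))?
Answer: √16345 ≈ 127.85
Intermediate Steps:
p(X) = -89 + X (p(X) = -2 + (X - 1*87) = -2 + (X - 87) = -2 + (-87 + X) = -89 + X)
√(m + p(191)) = √(16243 + (-89 + 191)) = √(16243 + 102) = √16345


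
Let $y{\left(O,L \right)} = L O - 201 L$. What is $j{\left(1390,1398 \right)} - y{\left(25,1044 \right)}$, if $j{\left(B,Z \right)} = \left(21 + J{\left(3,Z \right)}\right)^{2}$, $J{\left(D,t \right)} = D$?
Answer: $184320$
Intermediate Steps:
$y{\left(O,L \right)} = - 201 L + L O$
$j{\left(B,Z \right)} = 576$ ($j{\left(B,Z \right)} = \left(21 + 3\right)^{2} = 24^{2} = 576$)
$j{\left(1390,1398 \right)} - y{\left(25,1044 \right)} = 576 - 1044 \left(-201 + 25\right) = 576 - 1044 \left(-176\right) = 576 - -183744 = 576 + 183744 = 184320$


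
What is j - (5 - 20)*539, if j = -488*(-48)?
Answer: 31509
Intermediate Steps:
j = 23424
j - (5 - 20)*539 = 23424 - (5 - 20)*539 = 23424 - (-15)*539 = 23424 - 1*(-8085) = 23424 + 8085 = 31509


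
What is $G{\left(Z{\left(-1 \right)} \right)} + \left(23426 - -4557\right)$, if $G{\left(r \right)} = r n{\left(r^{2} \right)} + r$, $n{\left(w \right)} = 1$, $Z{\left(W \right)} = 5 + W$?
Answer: $27991$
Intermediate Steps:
$G{\left(r \right)} = 2 r$ ($G{\left(r \right)} = r 1 + r = r + r = 2 r$)
$G{\left(Z{\left(-1 \right)} \right)} + \left(23426 - -4557\right) = 2 \left(5 - 1\right) + \left(23426 - -4557\right) = 2 \cdot 4 + \left(23426 + 4557\right) = 8 + 27983 = 27991$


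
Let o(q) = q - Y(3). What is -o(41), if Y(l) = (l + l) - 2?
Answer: -37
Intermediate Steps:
Y(l) = -2 + 2*l (Y(l) = 2*l - 2 = -2 + 2*l)
o(q) = -4 + q (o(q) = q - (-2 + 2*3) = q - (-2 + 6) = q - 1*4 = q - 4 = -4 + q)
-o(41) = -(-4 + 41) = -1*37 = -37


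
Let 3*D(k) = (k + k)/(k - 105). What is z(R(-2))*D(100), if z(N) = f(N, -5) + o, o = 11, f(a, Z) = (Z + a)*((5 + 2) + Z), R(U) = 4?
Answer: -120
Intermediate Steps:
D(k) = 2*k/(3*(-105 + k)) (D(k) = ((k + k)/(k - 105))/3 = ((2*k)/(-105 + k))/3 = (2*k/(-105 + k))/3 = 2*k/(3*(-105 + k)))
f(a, Z) = (7 + Z)*(Z + a) (f(a, Z) = (Z + a)*(7 + Z) = (7 + Z)*(Z + a))
z(N) = 1 + 2*N (z(N) = ((-5)**2 + 7*(-5) + 7*N - 5*N) + 11 = (25 - 35 + 7*N - 5*N) + 11 = (-10 + 2*N) + 11 = 1 + 2*N)
z(R(-2))*D(100) = (1 + 2*4)*((2/3)*100/(-105 + 100)) = (1 + 8)*((2/3)*100/(-5)) = 9*((2/3)*100*(-1/5)) = 9*(-40/3) = -120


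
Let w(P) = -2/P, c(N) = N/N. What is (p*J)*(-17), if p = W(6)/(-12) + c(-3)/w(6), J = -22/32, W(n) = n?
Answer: -1309/32 ≈ -40.906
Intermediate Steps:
c(N) = 1
J = -11/16 (J = -22*1/32 = -11/16 ≈ -0.68750)
p = -7/2 (p = 6/(-12) + 1/(-2/6) = 6*(-1/12) + 1/(-2*⅙) = -½ + 1/(-⅓) = -½ + 1*(-3) = -½ - 3 = -7/2 ≈ -3.5000)
(p*J)*(-17) = -7/2*(-11/16)*(-17) = (77/32)*(-17) = -1309/32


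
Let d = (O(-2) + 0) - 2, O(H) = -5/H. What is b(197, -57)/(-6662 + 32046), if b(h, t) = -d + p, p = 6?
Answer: 11/50768 ≈ 0.00021667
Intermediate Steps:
d = ½ (d = (-5/(-2) + 0) - 2 = (-5*(-½) + 0) - 2 = (5/2 + 0) - 2 = 5/2 - 2 = ½ ≈ 0.50000)
b(h, t) = 11/2 (b(h, t) = -1*½ + 6 = -½ + 6 = 11/2)
b(197, -57)/(-6662 + 32046) = 11/(2*(-6662 + 32046)) = (11/2)/25384 = (11/2)*(1/25384) = 11/50768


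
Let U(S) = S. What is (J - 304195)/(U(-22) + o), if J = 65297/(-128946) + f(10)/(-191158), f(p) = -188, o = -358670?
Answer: 3749066551335169/4420710219347928 ≈ 0.84807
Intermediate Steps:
J = -6228901039/12324529734 (J = 65297/(-128946) - 188/(-191158) = 65297*(-1/128946) - 188*(-1/191158) = -65297/128946 + 94/95579 = -6228901039/12324529734 ≈ -0.50541)
(J - 304195)/(U(-22) + o) = (-6228901039/12324529734 - 304195)/(-22 - 358670) = -3749066551335169/12324529734/(-358692) = -3749066551335169/12324529734*(-1/358692) = 3749066551335169/4420710219347928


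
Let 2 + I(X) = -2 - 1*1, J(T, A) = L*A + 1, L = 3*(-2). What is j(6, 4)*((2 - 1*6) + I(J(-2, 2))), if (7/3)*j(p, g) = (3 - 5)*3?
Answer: 162/7 ≈ 23.143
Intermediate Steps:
L = -6
j(p, g) = -18/7 (j(p, g) = 3*((3 - 5)*3)/7 = 3*(-2*3)/7 = (3/7)*(-6) = -18/7)
J(T, A) = 1 - 6*A (J(T, A) = -6*A + 1 = 1 - 6*A)
I(X) = -5 (I(X) = -2 + (-2 - 1*1) = -2 + (-2 - 1) = -2 - 3 = -5)
j(6, 4)*((2 - 1*6) + I(J(-2, 2))) = -18*((2 - 1*6) - 5)/7 = -18*((2 - 6) - 5)/7 = -18*(-4 - 5)/7 = -18/7*(-9) = 162/7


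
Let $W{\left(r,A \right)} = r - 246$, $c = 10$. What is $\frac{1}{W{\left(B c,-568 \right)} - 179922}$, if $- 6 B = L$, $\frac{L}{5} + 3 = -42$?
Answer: $- \frac{1}{179793} \approx -5.562 \cdot 10^{-6}$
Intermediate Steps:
$L = -225$ ($L = -15 + 5 \left(-42\right) = -15 - 210 = -225$)
$B = \frac{75}{2}$ ($B = \left(- \frac{1}{6}\right) \left(-225\right) = \frac{75}{2} \approx 37.5$)
$W{\left(r,A \right)} = -246 + r$
$\frac{1}{W{\left(B c,-568 \right)} - 179922} = \frac{1}{\left(-246 + \frac{75}{2} \cdot 10\right) - 179922} = \frac{1}{\left(-246 + 375\right) - 179922} = \frac{1}{129 - 179922} = \frac{1}{-179793} = - \frac{1}{179793}$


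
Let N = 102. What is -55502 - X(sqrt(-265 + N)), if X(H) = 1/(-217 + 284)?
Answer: -3718635/67 ≈ -55502.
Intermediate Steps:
X(H) = 1/67
-55502 - X(sqrt(-265 + N)) = -55502 - 1*1/67 = -55502 - 1/67 = -3718635/67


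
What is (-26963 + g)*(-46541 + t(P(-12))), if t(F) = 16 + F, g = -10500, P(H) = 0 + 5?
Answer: 1742778760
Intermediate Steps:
P(H) = 5
(-26963 + g)*(-46541 + t(P(-12))) = (-26963 - 10500)*(-46541 + (16 + 5)) = -37463*(-46541 + 21) = -37463*(-46520) = 1742778760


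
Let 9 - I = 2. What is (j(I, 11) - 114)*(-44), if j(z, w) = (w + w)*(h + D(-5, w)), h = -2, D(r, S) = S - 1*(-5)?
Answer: -8536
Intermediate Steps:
I = 7 (I = 9 - 1*2 = 9 - 2 = 7)
D(r, S) = 5 + S (D(r, S) = S + 5 = 5 + S)
j(z, w) = 2*w*(3 + w) (j(z, w) = (w + w)*(-2 + (5 + w)) = (2*w)*(3 + w) = 2*w*(3 + w))
(j(I, 11) - 114)*(-44) = (2*11*(3 + 11) - 114)*(-44) = (2*11*14 - 114)*(-44) = (308 - 114)*(-44) = 194*(-44) = -8536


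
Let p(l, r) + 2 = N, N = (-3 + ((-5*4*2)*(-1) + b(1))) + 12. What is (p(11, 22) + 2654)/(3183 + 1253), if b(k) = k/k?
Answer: 1351/2218 ≈ 0.60911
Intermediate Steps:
b(k) = 1
N = 50 (N = (-3 + ((-5*4*2)*(-1) + 1)) + 12 = (-3 + (-20*2*(-1) + 1)) + 12 = (-3 + (-40*(-1) + 1)) + 12 = (-3 + (40 + 1)) + 12 = (-3 + 41) + 12 = 38 + 12 = 50)
p(l, r) = 48 (p(l, r) = -2 + 50 = 48)
(p(11, 22) + 2654)/(3183 + 1253) = (48 + 2654)/(3183 + 1253) = 2702/4436 = 2702*(1/4436) = 1351/2218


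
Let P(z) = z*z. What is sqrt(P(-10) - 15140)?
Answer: 8*I*sqrt(235) ≈ 122.64*I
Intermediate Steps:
P(z) = z**2
sqrt(P(-10) - 15140) = sqrt((-10)**2 - 15140) = sqrt(100 - 15140) = sqrt(-15040) = 8*I*sqrt(235)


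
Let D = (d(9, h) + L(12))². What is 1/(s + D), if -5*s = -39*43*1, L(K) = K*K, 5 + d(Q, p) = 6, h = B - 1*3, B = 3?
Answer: 5/106802 ≈ 4.6816e-5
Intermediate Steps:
h = 0 (h = 3 - 1*3 = 3 - 3 = 0)
d(Q, p) = 1 (d(Q, p) = -5 + 6 = 1)
L(K) = K²
s = 1677/5 (s = -(-39*43)/5 = -(-1677)/5 = -⅕*(-1677) = 1677/5 ≈ 335.40)
D = 21025 (D = (1 + 12²)² = (1 + 144)² = 145² = 21025)
1/(s + D) = 1/(1677/5 + 21025) = 1/(106802/5) = 5/106802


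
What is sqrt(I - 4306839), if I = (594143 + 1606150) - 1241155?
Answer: I*sqrt(3347701) ≈ 1829.7*I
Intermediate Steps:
I = 959138 (I = 2200293 - 1241155 = 959138)
sqrt(I - 4306839) = sqrt(959138 - 4306839) = sqrt(-3347701) = I*sqrt(3347701)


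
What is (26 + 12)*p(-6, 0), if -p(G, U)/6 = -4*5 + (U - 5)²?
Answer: -1140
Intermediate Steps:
p(G, U) = 120 - 6*(-5 + U)² (p(G, U) = -6*(-4*5 + (U - 5)²) = -6*(-20 + (-5 + U)²) = 120 - 6*(-5 + U)²)
(26 + 12)*p(-6, 0) = (26 + 12)*(120 - 6*(-5 + 0)²) = 38*(120 - 6*(-5)²) = 38*(120 - 6*25) = 38*(120 - 150) = 38*(-30) = -1140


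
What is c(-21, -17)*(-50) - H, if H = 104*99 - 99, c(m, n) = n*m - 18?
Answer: -27147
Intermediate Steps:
c(m, n) = -18 + m*n (c(m, n) = m*n - 18 = -18 + m*n)
H = 10197 (H = 10296 - 99 = 10197)
c(-21, -17)*(-50) - H = (-18 - 21*(-17))*(-50) - 1*10197 = (-18 + 357)*(-50) - 10197 = 339*(-50) - 10197 = -16950 - 10197 = -27147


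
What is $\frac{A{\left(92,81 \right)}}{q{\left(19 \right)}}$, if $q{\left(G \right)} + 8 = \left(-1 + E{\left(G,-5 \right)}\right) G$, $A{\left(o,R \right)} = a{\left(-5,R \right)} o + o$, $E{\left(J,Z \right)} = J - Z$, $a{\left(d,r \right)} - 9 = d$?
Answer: $\frac{460}{429} \approx 1.0723$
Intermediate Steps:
$a{\left(d,r \right)} = 9 + d$
$A{\left(o,R \right)} = 5 o$ ($A{\left(o,R \right)} = \left(9 - 5\right) o + o = 4 o + o = 5 o$)
$q{\left(G \right)} = -8 + G \left(4 + G\right)$ ($q{\left(G \right)} = -8 + \left(-1 + \left(G - -5\right)\right) G = -8 + \left(-1 + \left(G + 5\right)\right) G = -8 + \left(-1 + \left(5 + G\right)\right) G = -8 + \left(4 + G\right) G = -8 + G \left(4 + G\right)$)
$\frac{A{\left(92,81 \right)}}{q{\left(19 \right)}} = \frac{5 \cdot 92}{-8 - 19 + 19 \left(5 + 19\right)} = \frac{460}{-8 - 19 + 19 \cdot 24} = \frac{460}{-8 - 19 + 456} = \frac{460}{429}$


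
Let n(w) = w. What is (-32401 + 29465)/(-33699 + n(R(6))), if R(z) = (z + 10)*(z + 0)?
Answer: 2936/33603 ≈ 0.087373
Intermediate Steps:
R(z) = z*(10 + z) (R(z) = (10 + z)*z = z*(10 + z))
(-32401 + 29465)/(-33699 + n(R(6))) = (-32401 + 29465)/(-33699 + 6*(10 + 6)) = -2936/(-33699 + 6*16) = -2936/(-33699 + 96) = -2936/(-33603) = -2936*(-1/33603) = 2936/33603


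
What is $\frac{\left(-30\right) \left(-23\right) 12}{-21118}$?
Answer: $- \frac{4140}{10559} \approx -0.39208$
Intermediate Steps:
$\frac{\left(-30\right) \left(-23\right) 12}{-21118} = 690 \cdot 12 \left(- \frac{1}{21118}\right) = 8280 \left(- \frac{1}{21118}\right) = - \frac{4140}{10559}$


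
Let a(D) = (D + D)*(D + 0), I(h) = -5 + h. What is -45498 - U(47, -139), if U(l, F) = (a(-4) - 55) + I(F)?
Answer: -45331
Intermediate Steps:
a(D) = 2*D**2 (a(D) = (2*D)*D = 2*D**2)
U(l, F) = -28 + F (U(l, F) = (2*(-4)**2 - 55) + (-5 + F) = (2*16 - 55) + (-5 + F) = (32 - 55) + (-5 + F) = -23 + (-5 + F) = -28 + F)
-45498 - U(47, -139) = -45498 - (-28 - 139) = -45498 - 1*(-167) = -45498 + 167 = -45331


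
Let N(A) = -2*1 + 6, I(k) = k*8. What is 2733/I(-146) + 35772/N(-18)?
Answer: 10442691/1168 ≈ 8940.7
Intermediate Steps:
I(k) = 8*k
N(A) = 4 (N(A) = -2 + 6 = 4)
2733/I(-146) + 35772/N(-18) = 2733/((8*(-146))) + 35772/4 = 2733/(-1168) + 35772*(1/4) = 2733*(-1/1168) + 8943 = -2733/1168 + 8943 = 10442691/1168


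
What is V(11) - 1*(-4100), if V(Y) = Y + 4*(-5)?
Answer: 4091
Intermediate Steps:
V(Y) = -20 + Y (V(Y) = Y - 20 = -20 + Y)
V(11) - 1*(-4100) = (-20 + 11) - 1*(-4100) = -9 + 4100 = 4091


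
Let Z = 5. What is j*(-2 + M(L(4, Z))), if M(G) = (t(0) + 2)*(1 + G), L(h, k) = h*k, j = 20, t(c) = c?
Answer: 800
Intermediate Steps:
M(G) = 2 + 2*G (M(G) = (0 + 2)*(1 + G) = 2*(1 + G) = 2 + 2*G)
j*(-2 + M(L(4, Z))) = 20*(-2 + (2 + 2*(4*5))) = 20*(-2 + (2 + 2*20)) = 20*(-2 + (2 + 40)) = 20*(-2 + 42) = 20*40 = 800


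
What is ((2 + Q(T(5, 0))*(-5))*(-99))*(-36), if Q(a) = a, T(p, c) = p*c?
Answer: 7128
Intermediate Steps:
T(p, c) = c*p
((2 + Q(T(5, 0))*(-5))*(-99))*(-36) = ((2 + (0*5)*(-5))*(-99))*(-36) = ((2 + 0*(-5))*(-99))*(-36) = ((2 + 0)*(-99))*(-36) = (2*(-99))*(-36) = -198*(-36) = 7128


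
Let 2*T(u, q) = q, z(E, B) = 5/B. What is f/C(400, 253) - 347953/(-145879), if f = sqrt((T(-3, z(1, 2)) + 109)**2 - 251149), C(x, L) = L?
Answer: 347953/145879 + I*sqrt(3823903)/1012 ≈ 2.3852 + 1.9323*I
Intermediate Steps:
T(u, q) = q/2
f = I*sqrt(3823903)/4 (f = sqrt(((5/2)/2 + 109)**2 - 251149) = sqrt(((5*(1/2))/2 + 109)**2 - 251149) = sqrt(((1/2)*(5/2) + 109)**2 - 251149) = sqrt((5/4 + 109)**2 - 251149) = sqrt((441/4)**2 - 251149) = sqrt(194481/16 - 251149) = sqrt(-3823903/16) = I*sqrt(3823903)/4 ≈ 488.87*I)
f/C(400, 253) - 347953/(-145879) = (I*sqrt(3823903)/4)/253 - 347953/(-145879) = (I*sqrt(3823903)/4)*(1/253) - 347953*(-1/145879) = I*sqrt(3823903)/1012 + 347953/145879 = 347953/145879 + I*sqrt(3823903)/1012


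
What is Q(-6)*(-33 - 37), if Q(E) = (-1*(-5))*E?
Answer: 2100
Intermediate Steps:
Q(E) = 5*E
Q(-6)*(-33 - 37) = (5*(-6))*(-33 - 37) = -30*(-70) = 2100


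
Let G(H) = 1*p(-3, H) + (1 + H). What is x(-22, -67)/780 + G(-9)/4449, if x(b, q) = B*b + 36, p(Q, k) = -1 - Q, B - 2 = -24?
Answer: 2960/4449 ≈ 0.66532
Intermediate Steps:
B = -22 (B = 2 - 24 = -22)
x(b, q) = 36 - 22*b (x(b, q) = -22*b + 36 = 36 - 22*b)
G(H) = 3 + H (G(H) = 1*(-1 - 1*(-3)) + (1 + H) = 1*(-1 + 3) + (1 + H) = 1*2 + (1 + H) = 2 + (1 + H) = 3 + H)
x(-22, -67)/780 + G(-9)/4449 = (36 - 22*(-22))/780 + (3 - 9)/4449 = (36 + 484)*(1/780) - 6*1/4449 = 520*(1/780) - 2/1483 = 2/3 - 2/1483 = 2960/4449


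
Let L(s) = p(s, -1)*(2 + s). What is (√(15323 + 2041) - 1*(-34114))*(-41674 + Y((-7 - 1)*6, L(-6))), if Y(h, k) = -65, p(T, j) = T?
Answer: -1423884246 - 83478*√4341 ≈ -1.4294e+9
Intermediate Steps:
L(s) = s*(2 + s)
(√(15323 + 2041) - 1*(-34114))*(-41674 + Y((-7 - 1)*6, L(-6))) = (√(15323 + 2041) - 1*(-34114))*(-41674 - 65) = (√17364 + 34114)*(-41739) = (2*√4341 + 34114)*(-41739) = (34114 + 2*√4341)*(-41739) = -1423884246 - 83478*√4341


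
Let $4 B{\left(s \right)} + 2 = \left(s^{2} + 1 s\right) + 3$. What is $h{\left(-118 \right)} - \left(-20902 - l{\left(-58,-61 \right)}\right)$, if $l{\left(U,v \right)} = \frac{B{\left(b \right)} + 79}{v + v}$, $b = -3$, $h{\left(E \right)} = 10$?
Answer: $\frac{10204733}{488} \approx 20911.0$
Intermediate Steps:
$B{\left(s \right)} = \frac{1}{4} + \frac{s}{4} + \frac{s^{2}}{4}$ ($B{\left(s \right)} = - \frac{1}{2} + \frac{\left(s^{2} + 1 s\right) + 3}{4} = - \frac{1}{2} + \frac{\left(s^{2} + s\right) + 3}{4} = - \frac{1}{2} + \frac{\left(s + s^{2}\right) + 3}{4} = - \frac{1}{2} + \frac{3 + s + s^{2}}{4} = - \frac{1}{2} + \left(\frac{3}{4} + \frac{s}{4} + \frac{s^{2}}{4}\right) = \frac{1}{4} + \frac{s}{4} + \frac{s^{2}}{4}$)
$l{\left(U,v \right)} = \frac{323}{8 v}$ ($l{\left(U,v \right)} = \frac{\left(\frac{1}{4} + \frac{1}{4} \left(-3\right) + \frac{\left(-3\right)^{2}}{4}\right) + 79}{v + v} = \frac{\left(\frac{1}{4} - \frac{3}{4} + \frac{1}{4} \cdot 9\right) + 79}{2 v} = \left(\left(\frac{1}{4} - \frac{3}{4} + \frac{9}{4}\right) + 79\right) \frac{1}{2 v} = \left(\frac{7}{4} + 79\right) \frac{1}{2 v} = \frac{323 \frac{1}{2 v}}{4} = \frac{323}{8 v}$)
$h{\left(-118 \right)} - \left(-20902 - l{\left(-58,-61 \right)}\right) = 10 - \left(-20902 - \frac{323}{8 \left(-61\right)}\right) = 10 - \left(-20902 - \frac{323}{8} \left(- \frac{1}{61}\right)\right) = 10 - \left(-20902 - - \frac{323}{488}\right) = 10 - \left(-20902 + \frac{323}{488}\right) = 10 - - \frac{10199853}{488} = 10 + \frac{10199853}{488} = \frac{10204733}{488}$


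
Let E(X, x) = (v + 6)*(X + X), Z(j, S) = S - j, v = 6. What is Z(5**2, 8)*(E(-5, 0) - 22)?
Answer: 2414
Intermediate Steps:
E(X, x) = 24*X (E(X, x) = (6 + 6)*(X + X) = 12*(2*X) = 24*X)
Z(5**2, 8)*(E(-5, 0) - 22) = (8 - 1*5**2)*(24*(-5) - 22) = (8 - 1*25)*(-120 - 22) = (8 - 25)*(-142) = -17*(-142) = 2414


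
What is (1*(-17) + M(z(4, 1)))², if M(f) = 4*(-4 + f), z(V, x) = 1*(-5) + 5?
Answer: 1089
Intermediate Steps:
z(V, x) = 0 (z(V, x) = -5 + 5 = 0)
M(f) = -16 + 4*f
(1*(-17) + M(z(4, 1)))² = (1*(-17) + (-16 + 4*0))² = (-17 + (-16 + 0))² = (-17 - 16)² = (-33)² = 1089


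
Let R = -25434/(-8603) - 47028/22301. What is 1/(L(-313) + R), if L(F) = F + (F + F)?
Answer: -191855503/179989695567 ≈ -0.0010659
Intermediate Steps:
L(F) = 3*F (L(F) = F + 2*F = 3*F)
R = 162621750/191855503 (R = -25434*(-1/8603) - 47028*1/22301 = 25434/8603 - 47028/22301 = 162621750/191855503 ≈ 0.84763)
1/(L(-313) + R) = 1/(3*(-313) + 162621750/191855503) = 1/(-939 + 162621750/191855503) = 1/(-179989695567/191855503) = -191855503/179989695567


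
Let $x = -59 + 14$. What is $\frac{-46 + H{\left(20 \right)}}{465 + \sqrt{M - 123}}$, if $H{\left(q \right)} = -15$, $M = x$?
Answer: $- \frac{9455}{72131} + \frac{122 i \sqrt{42}}{216393} \approx -0.13108 + 0.0036538 i$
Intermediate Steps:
$x = -45$
$M = -45$
$\frac{-46 + H{\left(20 \right)}}{465 + \sqrt{M - 123}} = \frac{-46 - 15}{465 + \sqrt{-45 - 123}} = - \frac{61}{465 + \sqrt{-168}} = - \frac{61}{465 + 2 i \sqrt{42}}$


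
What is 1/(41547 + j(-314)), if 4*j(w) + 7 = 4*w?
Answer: 4/164925 ≈ 2.4253e-5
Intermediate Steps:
j(w) = -7/4 + w (j(w) = -7/4 + (4*w)/4 = -7/4 + w)
1/(41547 + j(-314)) = 1/(41547 + (-7/4 - 314)) = 1/(41547 - 1263/4) = 1/(164925/4) = 4/164925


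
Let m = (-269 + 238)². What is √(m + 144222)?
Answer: √145183 ≈ 381.03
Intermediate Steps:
m = 961 (m = (-31)² = 961)
√(m + 144222) = √(961 + 144222) = √145183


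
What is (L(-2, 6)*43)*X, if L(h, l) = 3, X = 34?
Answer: 4386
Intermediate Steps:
(L(-2, 6)*43)*X = (3*43)*34 = 129*34 = 4386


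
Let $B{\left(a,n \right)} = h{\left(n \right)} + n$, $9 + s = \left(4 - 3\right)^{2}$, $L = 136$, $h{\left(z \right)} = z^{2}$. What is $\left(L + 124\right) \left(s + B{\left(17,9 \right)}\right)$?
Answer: $21320$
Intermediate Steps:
$s = -8$ ($s = -9 + \left(4 - 3\right)^{2} = -9 + 1^{2} = -9 + 1 = -8$)
$B{\left(a,n \right)} = n + n^{2}$ ($B{\left(a,n \right)} = n^{2} + n = n + n^{2}$)
$\left(L + 124\right) \left(s + B{\left(17,9 \right)}\right) = \left(136 + 124\right) \left(-8 + 9 \left(1 + 9\right)\right) = 260 \left(-8 + 9 \cdot 10\right) = 260 \left(-8 + 90\right) = 260 \cdot 82 = 21320$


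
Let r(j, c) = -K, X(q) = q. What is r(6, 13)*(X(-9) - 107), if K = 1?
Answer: 116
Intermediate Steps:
r(j, c) = -1 (r(j, c) = -1*1 = -1)
r(6, 13)*(X(-9) - 107) = -(-9 - 107) = -1*(-116) = 116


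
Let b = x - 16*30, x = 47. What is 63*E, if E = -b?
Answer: 27279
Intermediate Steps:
b = -433 (b = 47 - 16*30 = 47 - 480 = -433)
E = 433 (E = -1*(-433) = 433)
63*E = 63*433 = 27279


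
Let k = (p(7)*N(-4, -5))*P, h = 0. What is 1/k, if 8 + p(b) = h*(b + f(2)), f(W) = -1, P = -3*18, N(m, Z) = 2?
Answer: 1/864 ≈ 0.0011574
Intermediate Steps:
P = -54
p(b) = -8 (p(b) = -8 + 0*(b - 1) = -8 + 0*(-1 + b) = -8 + 0 = -8)
k = 864 (k = -8*2*(-54) = -16*(-54) = 864)
1/k = 1/864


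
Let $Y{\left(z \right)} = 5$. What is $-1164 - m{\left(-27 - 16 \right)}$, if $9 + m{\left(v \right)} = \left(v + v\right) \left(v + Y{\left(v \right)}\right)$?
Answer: $-4423$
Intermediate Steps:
$m{\left(v \right)} = -9 + 2 v \left(5 + v\right)$ ($m{\left(v \right)} = -9 + \left(v + v\right) \left(v + 5\right) = -9 + 2 v \left(5 + v\right)$)
$-1164 - m{\left(-27 - 16 \right)} = -1164 - \left(-9 + 2 \left(-27 - 16\right)^{2} + 10 \left(-27 - 16\right)\right) = -1164 - \left(-9 + 2 \left(-43\right)^{2} + 10 \left(-43\right)\right) = -1164 - \left(-9 + 2 \cdot 1849 - 430\right) = -1164 - \left(-9 + 3698 - 430\right) = -1164 - 3259 = -4423$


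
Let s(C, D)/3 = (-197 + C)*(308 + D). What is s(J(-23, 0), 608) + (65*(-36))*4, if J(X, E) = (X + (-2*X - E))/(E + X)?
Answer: -553464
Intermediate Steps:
J(X, E) = (-E - X)/(E + X) (J(X, E) = (X + (-E - 2*X))/(E + X) = (-E - X)/(E + X))
s(C, D) = 3*(-197 + C)*(308 + D) (s(C, D) = 3*((-197 + C)*(308 + D)) = 3*(-197 + C)*(308 + D))
s(J(-23, 0), 608) + (65*(-36))*4 = (-182028 - 591*608 + 924*(-1) + 3*(-1)*608) + (65*(-36))*4 = (-182028 - 359328 - 924 - 1824) - 2340*4 = -544104 - 9360 = -553464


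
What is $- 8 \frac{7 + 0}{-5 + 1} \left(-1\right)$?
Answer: $-14$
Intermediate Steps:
$- 8 \frac{7 + 0}{-5 + 1} \left(-1\right) = - 8 \frac{7}{-4} \left(-1\right) = - 8 \cdot 7 \left(- \frac{1}{4}\right) \left(-1\right) = \left(-8\right) \left(- \frac{7}{4}\right) \left(-1\right) = 14 \left(-1\right) = -14$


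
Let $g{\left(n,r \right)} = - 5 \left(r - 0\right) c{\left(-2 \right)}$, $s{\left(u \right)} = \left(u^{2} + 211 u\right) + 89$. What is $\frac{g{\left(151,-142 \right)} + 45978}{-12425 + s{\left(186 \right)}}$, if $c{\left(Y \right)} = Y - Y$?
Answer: $\frac{7663}{10251} \approx 0.74754$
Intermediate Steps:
$s{\left(u \right)} = 89 + u^{2} + 211 u$
$c{\left(Y \right)} = 0$
$g{\left(n,r \right)} = 0$ ($g{\left(n,r \right)} = - 5 \left(r - 0\right) 0 = - 5 \left(r + 0\right) 0 = - 5 r 0 = 0$)
$\frac{g{\left(151,-142 \right)} + 45978}{-12425 + s{\left(186 \right)}} = \frac{0 + 45978}{-12425 + \left(89 + 186^{2} + 211 \cdot 186\right)} = \frac{45978}{-12425 + \left(89 + 34596 + 39246\right)} = \frac{45978}{-12425 + 73931} = \frac{45978}{61506} = 45978 \cdot \frac{1}{61506} = \frac{7663}{10251}$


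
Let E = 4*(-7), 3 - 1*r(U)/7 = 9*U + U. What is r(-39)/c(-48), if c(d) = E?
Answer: -393/4 ≈ -98.250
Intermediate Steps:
r(U) = 21 - 70*U (r(U) = 21 - 7*(9*U + U) = 21 - 70*U)
E = -28
c(d) = -28
r(-39)/c(-48) = (21 - 70*(-39))/(-28) = (21 + 2730)*(-1/28) = 2751*(-1/28) = -393/4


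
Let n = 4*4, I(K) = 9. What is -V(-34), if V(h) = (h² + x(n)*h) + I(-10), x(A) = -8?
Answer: -1437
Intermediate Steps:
n = 16
V(h) = 9 + h² - 8*h (V(h) = (h² - 8*h) + 9 = 9 + h² - 8*h)
-V(-34) = -(9 + (-34)² - 8*(-34)) = -(9 + 1156 + 272) = -1*1437 = -1437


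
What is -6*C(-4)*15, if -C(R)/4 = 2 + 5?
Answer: 2520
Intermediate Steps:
C(R) = -28 (C(R) = -4*(2 + 5) = -4*7 = -28)
-6*C(-4)*15 = -6*(-28)*15 = 168*15 = 2520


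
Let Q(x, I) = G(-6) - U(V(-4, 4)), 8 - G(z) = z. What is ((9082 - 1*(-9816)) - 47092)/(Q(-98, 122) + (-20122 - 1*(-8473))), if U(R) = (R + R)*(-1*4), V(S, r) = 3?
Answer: 28194/11611 ≈ 2.4282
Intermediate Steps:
G(z) = 8 - z
U(R) = -8*R (U(R) = (2*R)*(-4) = -8*R)
Q(x, I) = 38 (Q(x, I) = (8 - 1*(-6)) - (-8)*3 = (8 + 6) - 1*(-24) = 14 + 24 = 38)
((9082 - 1*(-9816)) - 47092)/(Q(-98, 122) + (-20122 - 1*(-8473))) = ((9082 - 1*(-9816)) - 47092)/(38 + (-20122 - 1*(-8473))) = ((9082 + 9816) - 47092)/(38 + (-20122 + 8473)) = (18898 - 47092)/(38 - 11649) = -28194/(-11611) = -28194*(-1/11611) = 28194/11611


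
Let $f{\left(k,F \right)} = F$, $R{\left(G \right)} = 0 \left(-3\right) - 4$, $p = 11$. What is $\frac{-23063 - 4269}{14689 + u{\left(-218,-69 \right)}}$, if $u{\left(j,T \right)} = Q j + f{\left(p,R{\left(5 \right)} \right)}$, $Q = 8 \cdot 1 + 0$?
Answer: $- \frac{27332}{12941} \approx -2.112$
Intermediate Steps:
$R{\left(G \right)} = -4$ ($R{\left(G \right)} = 0 - 4 = -4$)
$Q = 8$ ($Q = 8 + 0 = 8$)
$u{\left(j,T \right)} = -4 + 8 j$ ($u{\left(j,T \right)} = 8 j - 4 = -4 + 8 j$)
$\frac{-23063 - 4269}{14689 + u{\left(-218,-69 \right)}} = \frac{-23063 - 4269}{14689 + \left(-4 + 8 \left(-218\right)\right)} = - \frac{27332}{14689 - 1748} = - \frac{27332}{12941}$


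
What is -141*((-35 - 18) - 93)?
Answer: 20586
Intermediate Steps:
-141*((-35 - 18) - 93) = -141*(-53 - 93) = -141*(-146) = 20586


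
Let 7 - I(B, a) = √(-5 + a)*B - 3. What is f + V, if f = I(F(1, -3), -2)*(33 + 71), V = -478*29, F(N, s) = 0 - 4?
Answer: -12822 + 416*I*√7 ≈ -12822.0 + 1100.6*I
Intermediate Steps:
F(N, s) = -4
I(B, a) = 10 - B*√(-5 + a) (I(B, a) = 7 - (√(-5 + a)*B - 3) = 7 - (B*√(-5 + a) - 3) = 7 - (-3 + B*√(-5 + a)) = 7 + (3 - B*√(-5 + a)) = 10 - B*√(-5 + a))
V = -13862
f = 1040 + 416*I*√7 (f = (10 - 1*(-4)*√(-5 - 2))*(33 + 71) = (10 - 1*(-4)*√(-7))*104 = (10 - 1*(-4)*I*√7)*104 = (10 + 4*I*√7)*104 = 1040 + 416*I*√7 ≈ 1040.0 + 1100.6*I)
f + V = (1040 + 416*I*√7) - 13862 = -12822 + 416*I*√7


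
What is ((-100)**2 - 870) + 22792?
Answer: 31922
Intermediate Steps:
((-100)**2 - 870) + 22792 = (10000 - 870) + 22792 = 9130 + 22792 = 31922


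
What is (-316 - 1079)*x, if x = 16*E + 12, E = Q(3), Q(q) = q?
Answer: -83700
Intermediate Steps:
E = 3
x = 60 (x = 16*3 + 12 = 48 + 12 = 60)
(-316 - 1079)*x = (-316 - 1079)*60 = -1395*60 = -83700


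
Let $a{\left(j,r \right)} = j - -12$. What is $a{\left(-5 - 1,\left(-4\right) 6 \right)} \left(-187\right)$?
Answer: $-1122$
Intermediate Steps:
$a{\left(j,r \right)} = 12 + j$ ($a{\left(j,r \right)} = j + 12 = 12 + j$)
$a{\left(-5 - 1,\left(-4\right) 6 \right)} \left(-187\right) = \left(12 - 6\right) \left(-187\right) = 6 \left(-187\right) = -1122$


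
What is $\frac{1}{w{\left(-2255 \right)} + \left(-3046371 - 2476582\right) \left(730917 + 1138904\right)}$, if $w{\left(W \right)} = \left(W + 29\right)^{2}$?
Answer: $- \frac{1}{10326928546337} \approx -9.6834 \cdot 10^{-14}$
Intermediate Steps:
$w{\left(W \right)} = \left(29 + W\right)^{2}$
$\frac{1}{w{\left(-2255 \right)} + \left(-3046371 - 2476582\right) \left(730917 + 1138904\right)} = \frac{1}{\left(29 - 2255\right)^{2} + \left(-3046371 - 2476582\right) \left(730917 + 1138904\right)} = \frac{1}{\left(-2226\right)^{2} - 10326933501413} = \frac{1}{4955076 - 10326933501413} = \frac{1}{-10326928546337} = - \frac{1}{10326928546337}$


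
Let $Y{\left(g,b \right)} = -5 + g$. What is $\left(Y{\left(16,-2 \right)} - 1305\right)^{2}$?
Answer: $1674436$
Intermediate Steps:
$\left(Y{\left(16,-2 \right)} - 1305\right)^{2} = \left(\left(-5 + 16\right) - 1305\right)^{2} = \left(11 - 1305\right)^{2} = \left(-1294\right)^{2} = 1674436$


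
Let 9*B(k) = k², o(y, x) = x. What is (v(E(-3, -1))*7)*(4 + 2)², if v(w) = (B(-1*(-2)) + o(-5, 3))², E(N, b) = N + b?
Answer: 26908/9 ≈ 2989.8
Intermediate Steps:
B(k) = k²/9
v(w) = 961/81 (v(w) = ((-1*(-2))²/9 + 3)² = ((⅑)*2² + 3)² = ((⅑)*4 + 3)² = (4/9 + 3)² = (31/9)² = 961/81)
(v(E(-3, -1))*7)*(4 + 2)² = ((961/81)*7)*(4 + 2)² = (6727/81)*6² = (6727/81)*36 = 26908/9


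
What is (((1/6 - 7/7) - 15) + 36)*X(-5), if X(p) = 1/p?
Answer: -121/30 ≈ -4.0333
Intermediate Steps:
(((1/6 - 7/7) - 15) + 36)*X(-5) = (((1/6 - 7/7) - 15) + 36)/(-5) = (((1*(⅙) - 7*⅐) - 15) + 36)*(-⅕) = (((⅙ - 1) - 15) + 36)*(-⅕) = ((-⅚ - 15) + 36)*(-⅕) = (-95/6 + 36)*(-⅕) = (121/6)*(-⅕) = -121/30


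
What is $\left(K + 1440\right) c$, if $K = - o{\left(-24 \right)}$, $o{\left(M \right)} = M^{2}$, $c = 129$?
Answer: $111456$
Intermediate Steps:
$K = -576$ ($K = - \left(-24\right)^{2} = \left(-1\right) 576 = -576$)
$\left(K + 1440\right) c = \left(-576 + 1440\right) 129 = 864 \cdot 129 = 111456$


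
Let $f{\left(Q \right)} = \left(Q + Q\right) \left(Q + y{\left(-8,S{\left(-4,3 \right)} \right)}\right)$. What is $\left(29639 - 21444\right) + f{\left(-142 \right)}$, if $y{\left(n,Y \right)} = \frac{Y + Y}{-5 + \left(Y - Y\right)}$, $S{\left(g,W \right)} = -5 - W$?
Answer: $\frac{238071}{5} \approx 47614.0$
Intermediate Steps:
$y{\left(n,Y \right)} = - \frac{2 Y}{5}$ ($y{\left(n,Y \right)} = \frac{2 Y}{-5 + 0} = \frac{2 Y}{-5} = 2 Y \left(- \frac{1}{5}\right) = - \frac{2 Y}{5}$)
$f{\left(Q \right)} = 2 Q \left(\frac{16}{5} + Q\right)$ ($f{\left(Q \right)} = \left(Q + Q\right) \left(Q - \frac{2 \left(-5 - 3\right)}{5}\right) = 2 Q \left(Q - \frac{2 \left(-5 - 3\right)}{5}\right) = 2 Q \left(Q - - \frac{16}{5}\right) = 2 Q \left(Q + \frac{16}{5}\right) = 2 Q \left(\frac{16}{5} + Q\right)$)
$\left(29639 - 21444\right) + f{\left(-142 \right)} = \left(29639 - 21444\right) + \frac{2}{5} \left(-142\right) \left(16 + 5 \left(-142\right)\right) = 8195 + \frac{2}{5} \left(-142\right) \left(16 - 710\right) = 8195 + \frac{2}{5} \left(-142\right) \left(-694\right) = 8195 + \frac{197096}{5} = \frac{238071}{5}$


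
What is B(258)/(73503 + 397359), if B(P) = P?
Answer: 43/78477 ≈ 0.00054793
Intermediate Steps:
B(258)/(73503 + 397359) = 258/(73503 + 397359) = 258/470862 = 258*(1/470862) = 43/78477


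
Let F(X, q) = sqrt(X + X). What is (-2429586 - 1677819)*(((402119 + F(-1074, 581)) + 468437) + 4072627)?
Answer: -20303654570115 - 8214810*I*sqrt(537) ≈ -2.0304e+13 - 1.9036e+8*I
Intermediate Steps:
F(X, q) = sqrt(2)*sqrt(X) (F(X, q) = sqrt(2*X) = sqrt(2)*sqrt(X))
(-2429586 - 1677819)*(((402119 + F(-1074, 581)) + 468437) + 4072627) = (-2429586 - 1677819)*(((402119 + sqrt(2)*sqrt(-1074)) + 468437) + 4072627) = -4107405*(((402119 + sqrt(2)*(I*sqrt(1074))) + 468437) + 4072627) = -4107405*(((402119 + 2*I*sqrt(537)) + 468437) + 4072627) = -4107405*((870556 + 2*I*sqrt(537)) + 4072627) = -4107405*(4943183 + 2*I*sqrt(537)) = -20303654570115 - 8214810*I*sqrt(537)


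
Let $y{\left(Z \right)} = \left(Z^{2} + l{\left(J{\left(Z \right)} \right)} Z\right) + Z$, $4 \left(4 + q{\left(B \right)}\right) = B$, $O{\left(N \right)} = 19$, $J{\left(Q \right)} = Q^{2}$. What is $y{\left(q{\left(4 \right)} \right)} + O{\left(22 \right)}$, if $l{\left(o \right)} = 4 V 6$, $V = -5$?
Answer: $385$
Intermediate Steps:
$l{\left(o \right)} = -120$ ($l{\left(o \right)} = 4 \left(-5\right) 6 = \left(-20\right) 6 = -120$)
$q{\left(B \right)} = -4 + \frac{B}{4}$
$y{\left(Z \right)} = Z^{2} - 119 Z$ ($y{\left(Z \right)} = \left(Z^{2} - 120 Z\right) + Z = Z^{2} - 119 Z$)
$y{\left(q{\left(4 \right)} \right)} + O{\left(22 \right)} = \left(-4 + \frac{1}{4} \cdot 4\right) \left(-119 + \left(-4 + \frac{1}{4} \cdot 4\right)\right) + 19 = \left(-4 + 1\right) \left(-119 + \left(-4 + 1\right)\right) + 19 = - 3 \left(-119 - 3\right) + 19 = \left(-3\right) \left(-122\right) + 19 = 366 + 19 = 385$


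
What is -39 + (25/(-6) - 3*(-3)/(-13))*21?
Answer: -3667/26 ≈ -141.04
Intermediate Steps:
-39 + (25/(-6) - 3*(-3)/(-13))*21 = -39 + (25*(-1/6) + 9*(-1/13))*21 = -39 + (-25/6 - 9/13)*21 = -39 - 379/78*21 = -39 - 2653/26 = -3667/26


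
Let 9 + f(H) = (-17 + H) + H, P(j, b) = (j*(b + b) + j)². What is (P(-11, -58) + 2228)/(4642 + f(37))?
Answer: 1602453/4690 ≈ 341.67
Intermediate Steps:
P(j, b) = (j + 2*b*j)² (P(j, b) = (j*(2*b) + j)² = (2*b*j + j)² = (j + 2*b*j)²)
f(H) = -26 + 2*H (f(H) = -9 + ((-17 + H) + H) = -9 + (-17 + 2*H) = -26 + 2*H)
(P(-11, -58) + 2228)/(4642 + f(37)) = ((-11)²*(1 + 2*(-58))² + 2228)/(4642 + (-26 + 2*37)) = (121*(1 - 116)² + 2228)/(4642 + (-26 + 74)) = (121*(-115)² + 2228)/(4642 + 48) = (121*13225 + 2228)/4690 = (1600225 + 2228)*(1/4690) = 1602453*(1/4690) = 1602453/4690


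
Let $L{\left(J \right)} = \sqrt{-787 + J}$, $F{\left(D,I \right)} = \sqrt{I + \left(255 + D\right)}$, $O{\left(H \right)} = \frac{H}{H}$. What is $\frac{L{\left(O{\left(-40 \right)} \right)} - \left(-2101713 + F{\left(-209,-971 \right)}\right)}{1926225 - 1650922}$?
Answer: $\frac{2101713}{275303} - \frac{5 i \sqrt{37}}{275303} + \frac{i \sqrt{786}}{275303} \approx 7.6342 - 8.6382 \cdot 10^{-6} i$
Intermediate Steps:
$O{\left(H \right)} = 1$
$F{\left(D,I \right)} = \sqrt{255 + D + I}$
$\frac{L{\left(O{\left(-40 \right)} \right)} - \left(-2101713 + F{\left(-209,-971 \right)}\right)}{1926225 - 1650922} = \frac{\sqrt{-787 + 1} + \left(2101713 - \sqrt{255 - 209 - 971}\right)}{1926225 - 1650922} = \frac{\sqrt{-786} + \left(2101713 - \sqrt{-925}\right)}{275303} = \left(i \sqrt{786} + \left(2101713 - 5 i \sqrt{37}\right)\right) \frac{1}{275303} = \left(2101713 + i \sqrt{786} - 5 i \sqrt{37}\right) \frac{1}{275303} = \frac{2101713}{275303} - \frac{5 i \sqrt{37}}{275303} + \frac{i \sqrt{786}}{275303}$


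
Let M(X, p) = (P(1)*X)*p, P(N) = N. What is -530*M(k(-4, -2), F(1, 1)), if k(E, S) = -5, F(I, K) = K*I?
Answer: 2650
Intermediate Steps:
F(I, K) = I*K
M(X, p) = X*p (M(X, p) = (1*X)*p = X*p)
-530*M(k(-4, -2), F(1, 1)) = -(-2650)*1*1 = -(-2650) = -530*(-5) = 2650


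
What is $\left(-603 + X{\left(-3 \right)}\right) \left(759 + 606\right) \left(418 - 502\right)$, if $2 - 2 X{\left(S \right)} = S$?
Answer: $68853330$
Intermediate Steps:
$X{\left(S \right)} = 1 - \frac{S}{2}$
$\left(-603 + X{\left(-3 \right)}\right) \left(759 + 606\right) \left(418 - 502\right) = \left(-603 + \left(1 - - \frac{3}{2}\right)\right) \left(759 + 606\right) \left(418 - 502\right) = \left(-603 + \left(1 + \frac{3}{2}\right)\right) 1365 \left(-84\right) = \left(-603 + \frac{5}{2}\right) \left(-114660\right) = \left(- \frac{1201}{2}\right) \left(-114660\right) = 68853330$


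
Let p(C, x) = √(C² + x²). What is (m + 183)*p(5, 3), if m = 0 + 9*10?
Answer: 273*√34 ≈ 1591.8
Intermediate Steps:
m = 90 (m = 0 + 90 = 90)
(m + 183)*p(5, 3) = (90 + 183)*√(5² + 3²) = 273*√(25 + 9) = 273*√34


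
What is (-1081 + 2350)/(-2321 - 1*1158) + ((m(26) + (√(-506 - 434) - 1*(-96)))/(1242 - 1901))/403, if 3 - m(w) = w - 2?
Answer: -337278138/923942383 - 2*I*√235/265577 ≈ -0.36504 - 0.00011544*I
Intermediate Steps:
m(w) = 5 - w (m(w) = 3 - (w - 2) = 3 - (-2 + w) = 3 + (2 - w) = 5 - w)
(-1081 + 2350)/(-2321 - 1*1158) + ((m(26) + (√(-506 - 434) - 1*(-96)))/(1242 - 1901))/403 = (-1081 + 2350)/(-2321 - 1*1158) + (((5 - 1*26) + (√(-506 - 434) - 1*(-96)))/(1242 - 1901))/403 = 1269/(-2321 - 1158) + (((5 - 26) + (√(-940) + 96))/(-659))*(1/403) = 1269/(-3479) + ((-21 + (2*I*√235 + 96))*(-1/659))*(1/403) = 1269*(-1/3479) + ((-21 + (96 + 2*I*√235))*(-1/659))*(1/403) = -1269/3479 + ((75 + 2*I*√235)*(-1/659))*(1/403) = -1269/3479 + (-75/659 - 2*I*√235/659)*(1/403) = -1269/3479 + (-75/265577 - 2*I*√235/265577) = -337278138/923942383 - 2*I*√235/265577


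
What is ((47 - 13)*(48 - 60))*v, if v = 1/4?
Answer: -102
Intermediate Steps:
v = ¼ (v = 1*(¼) = ¼ ≈ 0.25000)
((47 - 13)*(48 - 60))*v = ((47 - 13)*(48 - 60))*(¼) = (34*(-12))*(¼) = -408*¼ = -102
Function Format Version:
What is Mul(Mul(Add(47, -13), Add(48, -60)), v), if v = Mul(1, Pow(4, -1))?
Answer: -102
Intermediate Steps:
v = Rational(1, 4) (v = Mul(1, Rational(1, 4)) = Rational(1, 4) ≈ 0.25000)
Mul(Mul(Add(47, -13), Add(48, -60)), v) = Mul(Mul(Add(47, -13), Add(48, -60)), Rational(1, 4)) = Mul(Mul(34, -12), Rational(1, 4)) = Mul(-408, Rational(1, 4)) = -102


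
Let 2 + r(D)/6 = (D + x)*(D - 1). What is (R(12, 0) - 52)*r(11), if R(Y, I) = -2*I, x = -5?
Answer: -18096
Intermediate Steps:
r(D) = -12 + 6*(-1 + D)*(-5 + D) (r(D) = -12 + 6*((D - 5)*(D - 1)) = -12 + 6*((-5 + D)*(-1 + D)) = -12 + 6*((-1 + D)*(-5 + D)) = -12 + 6*(-1 + D)*(-5 + D))
(R(12, 0) - 52)*r(11) = (-2*0 - 52)*(18 - 36*11 + 6*11²) = (0 - 52)*(18 - 396 + 6*121) = -52*(18 - 396 + 726) = -52*348 = -18096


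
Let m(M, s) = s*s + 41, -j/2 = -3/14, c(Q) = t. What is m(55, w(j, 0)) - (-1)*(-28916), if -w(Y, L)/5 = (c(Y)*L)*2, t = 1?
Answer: -28875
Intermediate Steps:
c(Q) = 1
j = 3/7 (j = -(-6)/14 = -2*(-3/14) = 3/7 ≈ 0.42857)
w(Y, L) = -10*L (w(Y, L) = -5*1*L*2 = -5*L*2 = -10*L)
m(M, s) = 41 + s² (m(M, s) = s² + 41 = 41 + s²)
m(55, w(j, 0)) - (-1)*(-28916) = (41 + (-10*0)²) - (-1)*(-28916) = (41 + 0²) - 1*28916 = (41 + 0) - 28916 = 41 - 28916 = -28875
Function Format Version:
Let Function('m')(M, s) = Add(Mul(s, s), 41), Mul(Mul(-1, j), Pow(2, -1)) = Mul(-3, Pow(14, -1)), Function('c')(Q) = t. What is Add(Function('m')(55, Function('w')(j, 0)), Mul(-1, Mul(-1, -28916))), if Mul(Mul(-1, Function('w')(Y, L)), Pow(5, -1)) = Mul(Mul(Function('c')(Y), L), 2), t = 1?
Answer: -28875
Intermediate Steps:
Function('c')(Q) = 1
j = Rational(3, 7) (j = Mul(-2, Mul(-3, Pow(14, -1))) = Mul(-2, Mul(-3, Rational(1, 14))) = Mul(-2, Rational(-3, 14)) = Rational(3, 7) ≈ 0.42857)
Function('w')(Y, L) = Mul(-10, L) (Function('w')(Y, L) = Mul(-5, Mul(Mul(1, L), 2)) = Mul(-5, Mul(L, 2)) = Mul(-5, Mul(2, L)) = Mul(-10, L))
Function('m')(M, s) = Add(41, Pow(s, 2)) (Function('m')(M, s) = Add(Pow(s, 2), 41) = Add(41, Pow(s, 2)))
Add(Function('m')(55, Function('w')(j, 0)), Mul(-1, Mul(-1, -28916))) = Add(Add(41, Pow(Mul(-10, 0), 2)), Mul(-1, Mul(-1, -28916))) = Add(Add(41, Pow(0, 2)), Mul(-1, 28916)) = Add(Add(41, 0), -28916) = Add(41, -28916) = -28875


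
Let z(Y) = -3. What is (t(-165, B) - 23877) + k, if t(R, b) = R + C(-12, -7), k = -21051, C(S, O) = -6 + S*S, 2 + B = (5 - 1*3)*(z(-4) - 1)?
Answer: -44955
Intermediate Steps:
B = -10 (B = -2 + (5 - 1*3)*(-3 - 1) = -2 + (5 - 3)*(-4) = -2 + 2*(-4) = -2 - 8 = -10)
C(S, O) = -6 + S²
t(R, b) = 138 + R (t(R, b) = R + (-6 + (-12)²) = R + (-6 + 144) = R + 138 = 138 + R)
(t(-165, B) - 23877) + k = ((138 - 165) - 23877) - 21051 = (-27 - 23877) - 21051 = -23904 - 21051 = -44955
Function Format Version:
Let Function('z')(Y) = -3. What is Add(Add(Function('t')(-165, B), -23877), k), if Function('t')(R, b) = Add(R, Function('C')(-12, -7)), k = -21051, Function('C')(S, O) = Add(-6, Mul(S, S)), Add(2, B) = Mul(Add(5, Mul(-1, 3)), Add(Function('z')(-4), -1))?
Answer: -44955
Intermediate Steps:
B = -10 (B = Add(-2, Mul(Add(5, Mul(-1, 3)), Add(-3, -1))) = Add(-2, Mul(Add(5, -3), -4)) = Add(-2, Mul(2, -4)) = Add(-2, -8) = -10)
Function('C')(S, O) = Add(-6, Pow(S, 2))
Function('t')(R, b) = Add(138, R) (Function('t')(R, b) = Add(R, Add(-6, Pow(-12, 2))) = Add(R, Add(-6, 144)) = Add(R, 138) = Add(138, R))
Add(Add(Function('t')(-165, B), -23877), k) = Add(Add(Add(138, -165), -23877), -21051) = Add(Add(-27, -23877), -21051) = Add(-23904, -21051) = -44955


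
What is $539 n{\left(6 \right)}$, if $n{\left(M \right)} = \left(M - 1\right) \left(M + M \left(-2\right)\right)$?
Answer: $-16170$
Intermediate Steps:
$n{\left(M \right)} = - M \left(-1 + M\right)$ ($n{\left(M \right)} = \left(-1 + M\right) \left(M - 2 M\right) = \left(-1 + M\right) \left(- M\right) = - M \left(-1 + M\right)$)
$539 n{\left(6 \right)} = 539 \cdot 6 \left(1 - 6\right) = 539 \cdot 6 \left(-5\right) = 539 \left(-30\right) = -16170$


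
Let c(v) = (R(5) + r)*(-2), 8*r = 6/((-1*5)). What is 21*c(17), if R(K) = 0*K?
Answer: 63/10 ≈ 6.3000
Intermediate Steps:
r = -3/20 (r = (6/((-1*5)))/8 = (6/(-5))/8 = (6*(-1/5))/8 = (1/8)*(-6/5) = -3/20 ≈ -0.15000)
R(K) = 0
c(v) = 3/10 (c(v) = (0 - 3/20)*(-2) = -3/20*(-2) = 3/10)
21*c(17) = 21*(3/10) = 63/10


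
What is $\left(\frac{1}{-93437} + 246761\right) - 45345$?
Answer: $\frac{18819706791}{93437} \approx 2.0142 \cdot 10^{5}$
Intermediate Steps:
$\left(\frac{1}{-93437} + 246761\right) - 45345 = \left(- \frac{1}{93437} + 246761\right) - 45345 = \frac{23056607556}{93437} - 45345 = \frac{18819706791}{93437}$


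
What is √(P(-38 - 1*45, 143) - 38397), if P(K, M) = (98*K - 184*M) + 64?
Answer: I*√72779 ≈ 269.78*I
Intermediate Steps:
P(K, M) = 64 - 184*M + 98*K (P(K, M) = (-184*M + 98*K) + 64 = 64 - 184*M + 98*K)
√(P(-38 - 1*45, 143) - 38397) = √((64 - 184*143 + 98*(-38 - 1*45)) - 38397) = √((64 - 26312 + 98*(-38 - 45)) - 38397) = √((64 - 26312 + 98*(-83)) - 38397) = √((64 - 26312 - 8134) - 38397) = √(-34382 - 38397) = √(-72779) = I*√72779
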